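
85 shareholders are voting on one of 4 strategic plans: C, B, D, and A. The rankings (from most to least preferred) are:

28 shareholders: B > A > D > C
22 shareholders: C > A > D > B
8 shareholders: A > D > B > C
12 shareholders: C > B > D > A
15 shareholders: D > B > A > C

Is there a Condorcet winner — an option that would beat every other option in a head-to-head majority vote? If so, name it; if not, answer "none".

none

Checking pairwise contests:
B beats C 51–34.
D beats B 45–40.
A beats D 58–27.
B beats A 55–30.
Every option loses at least one head-to-head, so there is no Condorcet winner.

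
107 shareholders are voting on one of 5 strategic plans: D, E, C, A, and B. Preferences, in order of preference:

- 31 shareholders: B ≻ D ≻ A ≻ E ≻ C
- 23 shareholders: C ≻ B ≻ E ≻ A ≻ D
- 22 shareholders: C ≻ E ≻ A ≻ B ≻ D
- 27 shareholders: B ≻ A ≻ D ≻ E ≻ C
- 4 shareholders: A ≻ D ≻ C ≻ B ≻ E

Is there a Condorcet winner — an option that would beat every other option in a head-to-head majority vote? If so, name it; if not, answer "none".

B vs D: 103–4 for B.
B vs E: 85–22 for B.
B vs C: 58–49 for B.
B vs A: 81–26 for B.
B beats every other option head-to-head.

B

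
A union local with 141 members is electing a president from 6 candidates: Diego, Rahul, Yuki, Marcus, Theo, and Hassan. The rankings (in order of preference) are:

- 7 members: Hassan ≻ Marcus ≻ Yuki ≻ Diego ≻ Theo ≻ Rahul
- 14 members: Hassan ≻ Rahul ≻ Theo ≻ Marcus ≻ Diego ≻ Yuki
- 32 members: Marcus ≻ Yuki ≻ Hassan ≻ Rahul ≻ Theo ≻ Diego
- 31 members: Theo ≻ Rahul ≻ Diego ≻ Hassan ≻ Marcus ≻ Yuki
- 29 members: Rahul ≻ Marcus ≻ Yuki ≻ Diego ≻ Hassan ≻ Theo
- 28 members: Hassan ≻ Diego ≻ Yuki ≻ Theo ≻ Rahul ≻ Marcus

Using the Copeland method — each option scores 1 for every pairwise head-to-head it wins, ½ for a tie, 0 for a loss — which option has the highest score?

Hassan

Diego: beats Yuki; loses to Rahul, Marcus, Theo, and Hassan → score 1.
Rahul: beats Diego, Yuki, Marcus, and Theo; loses to Hassan → score 4.
Yuki: beats Theo; loses to Diego, Rahul, Marcus, and Hassan → score 1.
Marcus: beats Diego and Yuki; loses to Rahul, Theo, and Hassan → score 2.
Theo: beats Diego and Marcus; loses to Rahul, Yuki, and Hassan → score 2.
Hassan: beats Diego, Rahul, Yuki, Marcus, and Theo → score 5.
Hassan has the best pairwise record.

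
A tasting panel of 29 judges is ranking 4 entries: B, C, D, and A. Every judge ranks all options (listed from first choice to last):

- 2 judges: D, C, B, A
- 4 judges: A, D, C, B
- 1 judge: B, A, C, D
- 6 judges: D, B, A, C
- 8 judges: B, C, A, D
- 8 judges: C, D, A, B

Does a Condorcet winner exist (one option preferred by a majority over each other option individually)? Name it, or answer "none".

Checking pairwise contests:
D beats B 20–9.
B beats C 15–14.
C beats D 17–12.
B beats A 17–12.
Every option loses at least one head-to-head, so there is no Condorcet winner.

none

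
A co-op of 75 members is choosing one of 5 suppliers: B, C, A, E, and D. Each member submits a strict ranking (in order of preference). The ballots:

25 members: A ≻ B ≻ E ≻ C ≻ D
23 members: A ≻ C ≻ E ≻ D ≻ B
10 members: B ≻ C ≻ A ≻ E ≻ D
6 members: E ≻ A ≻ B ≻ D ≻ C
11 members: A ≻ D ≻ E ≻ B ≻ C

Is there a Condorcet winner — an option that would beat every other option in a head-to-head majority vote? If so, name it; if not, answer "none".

A vs B: 65–10 for A.
A vs C: 65–10 for A.
A vs E: 69–6 for A.
A vs D: 75–0 for A.
A beats every other option head-to-head.

A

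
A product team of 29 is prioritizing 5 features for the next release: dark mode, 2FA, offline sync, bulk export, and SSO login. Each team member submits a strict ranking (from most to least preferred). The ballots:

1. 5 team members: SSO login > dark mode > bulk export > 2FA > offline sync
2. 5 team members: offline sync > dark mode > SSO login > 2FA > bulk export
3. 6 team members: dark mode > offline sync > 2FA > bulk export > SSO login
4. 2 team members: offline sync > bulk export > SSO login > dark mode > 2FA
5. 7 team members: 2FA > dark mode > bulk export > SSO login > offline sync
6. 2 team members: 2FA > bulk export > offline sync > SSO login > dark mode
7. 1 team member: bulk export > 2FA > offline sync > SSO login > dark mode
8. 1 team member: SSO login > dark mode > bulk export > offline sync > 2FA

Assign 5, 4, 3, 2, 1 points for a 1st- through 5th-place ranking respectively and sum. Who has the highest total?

dark mode

dark mode: 5·4 + 5·4 + 6·5 + 2·2 + 7·4 + 2·1 + 1·1 + 1·4 = 109
2FA: 5·2 + 5·2 + 6·3 + 2·1 + 7·5 + 2·5 + 1·4 + 1·1 = 90
offline sync: 5·1 + 5·5 + 6·4 + 2·5 + 7·1 + 2·3 + 1·3 + 1·2 = 82
bulk export: 5·3 + 5·1 + 6·2 + 2·4 + 7·3 + 2·4 + 1·5 + 1·3 = 77
SSO login: 5·5 + 5·3 + 6·1 + 2·3 + 7·2 + 2·2 + 1·2 + 1·5 = 77
dark mode has the highest Borda score (109).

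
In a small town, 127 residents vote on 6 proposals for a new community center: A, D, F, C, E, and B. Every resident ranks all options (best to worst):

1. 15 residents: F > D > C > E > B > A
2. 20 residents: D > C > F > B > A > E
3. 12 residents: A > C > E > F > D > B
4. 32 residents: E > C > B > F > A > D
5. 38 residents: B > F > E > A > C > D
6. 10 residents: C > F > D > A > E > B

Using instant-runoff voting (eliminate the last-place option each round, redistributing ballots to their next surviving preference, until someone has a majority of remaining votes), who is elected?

Round 1: A 12, D 20, F 15, C 10, E 32, B 38. Eliminate C.
Round 2: A 12, D 20, F 25, E 32, B 38. Eliminate A.
Round 3: D 20, F 25, E 44, B 38. Eliminate D.
Round 4: F 45, E 44, B 38. Eliminate B.
Round 5: F 83, E 44. F has a majority.

F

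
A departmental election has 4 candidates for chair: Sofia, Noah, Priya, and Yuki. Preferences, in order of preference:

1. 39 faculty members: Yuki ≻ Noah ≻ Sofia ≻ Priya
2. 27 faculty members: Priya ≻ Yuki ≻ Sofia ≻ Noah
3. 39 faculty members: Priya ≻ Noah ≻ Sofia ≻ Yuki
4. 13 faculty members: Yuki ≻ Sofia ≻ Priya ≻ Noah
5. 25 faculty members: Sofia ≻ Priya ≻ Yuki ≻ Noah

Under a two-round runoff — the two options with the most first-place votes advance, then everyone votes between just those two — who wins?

Round 1 first-place votes: Sofia 25, Noah 0, Priya 66, Yuki 52.
Priya and Yuki advance.
Runoff: Priya is preferred to Yuki by 91 voters; Yuki by 52.
Priya wins the runoff.

Priya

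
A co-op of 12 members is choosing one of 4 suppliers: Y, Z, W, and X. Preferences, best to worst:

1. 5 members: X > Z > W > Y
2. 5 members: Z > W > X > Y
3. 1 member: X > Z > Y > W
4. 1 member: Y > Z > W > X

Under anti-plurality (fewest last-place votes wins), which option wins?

Last-place votes: Y 10, Z 0, W 1, X 1.
Z is ranked last by the fewest voters, so Z wins.

Z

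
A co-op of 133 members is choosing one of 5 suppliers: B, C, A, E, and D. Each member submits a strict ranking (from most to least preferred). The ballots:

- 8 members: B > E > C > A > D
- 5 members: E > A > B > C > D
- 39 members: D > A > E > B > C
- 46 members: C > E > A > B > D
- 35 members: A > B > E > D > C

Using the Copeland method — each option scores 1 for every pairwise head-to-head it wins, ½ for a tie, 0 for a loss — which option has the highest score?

A

B: beats C and D; loses to A and E → score 2.
C: loses to B, A, E, and D → score 0.
A: beats B, C, E, and D → score 4.
E: beats B, C, and D; loses to A → score 3.
D: beats C; loses to B, A, and E → score 1.
A has the best pairwise record.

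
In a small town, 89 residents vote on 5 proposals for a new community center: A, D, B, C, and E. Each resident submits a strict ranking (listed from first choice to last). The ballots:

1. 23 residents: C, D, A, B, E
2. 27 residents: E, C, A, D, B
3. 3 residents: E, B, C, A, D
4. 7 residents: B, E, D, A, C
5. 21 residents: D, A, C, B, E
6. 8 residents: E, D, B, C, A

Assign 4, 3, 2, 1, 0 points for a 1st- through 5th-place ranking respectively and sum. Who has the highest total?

A: 23·2 + 27·2 + 3·1 + 7·1 + 21·3 + 8·0 = 173
D: 23·3 + 27·1 + 3·0 + 7·2 + 21·4 + 8·3 = 218
B: 23·1 + 27·0 + 3·3 + 7·4 + 21·1 + 8·2 = 97
C: 23·4 + 27·3 + 3·2 + 7·0 + 21·2 + 8·1 = 229
E: 23·0 + 27·4 + 3·4 + 7·3 + 21·0 + 8·4 = 173
C has the highest Borda score (229).

C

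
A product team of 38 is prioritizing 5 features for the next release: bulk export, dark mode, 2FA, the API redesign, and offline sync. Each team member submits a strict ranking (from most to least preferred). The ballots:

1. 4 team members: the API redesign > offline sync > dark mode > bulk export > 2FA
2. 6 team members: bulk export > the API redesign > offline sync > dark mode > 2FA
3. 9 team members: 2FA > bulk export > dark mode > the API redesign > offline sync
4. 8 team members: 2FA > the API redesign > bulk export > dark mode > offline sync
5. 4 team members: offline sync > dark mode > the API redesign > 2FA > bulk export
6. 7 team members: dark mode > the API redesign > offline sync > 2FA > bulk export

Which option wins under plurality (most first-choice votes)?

2FA

First-place votes: bulk export 6, dark mode 7, 2FA 17, the API redesign 4, offline sync 4.
2FA has the most first-place votes.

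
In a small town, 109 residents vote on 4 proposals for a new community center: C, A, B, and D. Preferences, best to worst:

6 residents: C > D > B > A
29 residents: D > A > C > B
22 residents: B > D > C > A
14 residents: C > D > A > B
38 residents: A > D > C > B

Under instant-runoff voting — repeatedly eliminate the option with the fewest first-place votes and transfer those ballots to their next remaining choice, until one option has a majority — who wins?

Round 1: C 20, A 38, B 22, D 29. Eliminate C.
Round 2: A 38, B 22, D 49. Eliminate B.
Round 3: A 38, D 71. D has a majority.

D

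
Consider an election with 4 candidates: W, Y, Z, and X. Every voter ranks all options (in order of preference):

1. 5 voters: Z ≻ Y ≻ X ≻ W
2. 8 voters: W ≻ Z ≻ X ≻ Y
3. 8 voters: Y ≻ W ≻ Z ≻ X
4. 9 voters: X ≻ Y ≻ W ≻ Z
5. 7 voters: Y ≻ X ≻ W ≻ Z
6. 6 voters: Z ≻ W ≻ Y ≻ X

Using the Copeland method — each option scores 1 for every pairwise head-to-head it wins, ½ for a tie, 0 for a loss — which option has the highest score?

W: beats Z and X; loses to Y → score 2.
Y: beats W, Z, and X → score 3.
Z: beats X; loses to W and Y → score 1.
X: loses to W, Y, and Z → score 0.
Y has the best pairwise record.

Y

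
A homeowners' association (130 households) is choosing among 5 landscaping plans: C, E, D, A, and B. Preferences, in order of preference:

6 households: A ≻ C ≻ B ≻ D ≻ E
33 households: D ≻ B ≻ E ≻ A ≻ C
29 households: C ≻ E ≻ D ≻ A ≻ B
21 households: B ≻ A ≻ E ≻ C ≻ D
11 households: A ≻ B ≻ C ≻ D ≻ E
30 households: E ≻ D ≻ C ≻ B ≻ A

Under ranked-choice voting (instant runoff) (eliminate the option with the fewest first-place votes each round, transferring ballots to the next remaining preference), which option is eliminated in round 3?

Round 1: C 29, E 30, D 33, A 17, B 21. Eliminate A.
Round 2: C 35, E 30, D 33, B 32. Eliminate E.
Round 3: C 35, D 63, B 32. Eliminate B.

B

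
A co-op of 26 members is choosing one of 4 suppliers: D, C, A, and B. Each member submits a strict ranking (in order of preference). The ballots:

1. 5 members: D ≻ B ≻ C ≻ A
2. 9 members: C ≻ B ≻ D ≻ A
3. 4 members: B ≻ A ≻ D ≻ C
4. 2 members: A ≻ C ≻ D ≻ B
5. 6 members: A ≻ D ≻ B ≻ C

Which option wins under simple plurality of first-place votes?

C

First-place votes: D 5, C 9, A 8, B 4.
C has the most first-place votes.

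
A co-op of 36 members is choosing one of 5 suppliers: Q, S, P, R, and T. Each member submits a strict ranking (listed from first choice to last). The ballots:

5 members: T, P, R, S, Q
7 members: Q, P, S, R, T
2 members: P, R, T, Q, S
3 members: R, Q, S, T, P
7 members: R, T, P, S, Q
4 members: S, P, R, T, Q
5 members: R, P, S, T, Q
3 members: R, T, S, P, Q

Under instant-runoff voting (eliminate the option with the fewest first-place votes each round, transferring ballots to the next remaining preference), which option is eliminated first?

Round 1: Q 7, S 4, P 2, R 18, T 5. Eliminate P.

P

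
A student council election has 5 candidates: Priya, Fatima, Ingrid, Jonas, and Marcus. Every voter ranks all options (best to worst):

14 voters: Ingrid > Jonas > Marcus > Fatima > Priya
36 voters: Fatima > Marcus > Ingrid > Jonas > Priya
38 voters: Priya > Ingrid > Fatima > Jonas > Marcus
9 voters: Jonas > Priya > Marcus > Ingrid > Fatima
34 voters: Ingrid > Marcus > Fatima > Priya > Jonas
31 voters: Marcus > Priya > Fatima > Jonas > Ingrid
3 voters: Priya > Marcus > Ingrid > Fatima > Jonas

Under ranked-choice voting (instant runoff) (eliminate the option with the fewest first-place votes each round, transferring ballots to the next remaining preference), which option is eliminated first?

Jonas

Round 1: Priya 41, Fatima 36, Ingrid 48, Jonas 9, Marcus 31. Eliminate Jonas.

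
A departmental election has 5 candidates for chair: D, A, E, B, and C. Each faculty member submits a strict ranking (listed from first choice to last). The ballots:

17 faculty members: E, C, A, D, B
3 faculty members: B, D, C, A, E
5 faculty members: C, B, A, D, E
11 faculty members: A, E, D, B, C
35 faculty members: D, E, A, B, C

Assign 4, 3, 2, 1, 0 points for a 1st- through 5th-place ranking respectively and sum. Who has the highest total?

E

D: 17·1 + 3·3 + 5·1 + 11·2 + 35·4 = 193
A: 17·2 + 3·1 + 5·2 + 11·4 + 35·2 = 161
E: 17·4 + 3·0 + 5·0 + 11·3 + 35·3 = 206
B: 17·0 + 3·4 + 5·3 + 11·1 + 35·1 = 73
C: 17·3 + 3·2 + 5·4 + 11·0 + 35·0 = 77
E has the highest Borda score (206).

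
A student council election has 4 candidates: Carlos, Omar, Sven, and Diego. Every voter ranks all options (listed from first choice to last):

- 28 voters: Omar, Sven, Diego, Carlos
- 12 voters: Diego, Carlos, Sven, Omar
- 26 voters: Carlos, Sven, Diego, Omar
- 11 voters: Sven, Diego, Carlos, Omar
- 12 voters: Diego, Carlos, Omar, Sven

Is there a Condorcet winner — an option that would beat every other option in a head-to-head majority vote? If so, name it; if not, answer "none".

Checking pairwise contests:
Diego beats Carlos 63–26.
Carlos beats Omar 61–28.
Carlos beats Sven 50–39.
Sven beats Diego 65–24.
Every option loses at least one head-to-head, so there is no Condorcet winner.

none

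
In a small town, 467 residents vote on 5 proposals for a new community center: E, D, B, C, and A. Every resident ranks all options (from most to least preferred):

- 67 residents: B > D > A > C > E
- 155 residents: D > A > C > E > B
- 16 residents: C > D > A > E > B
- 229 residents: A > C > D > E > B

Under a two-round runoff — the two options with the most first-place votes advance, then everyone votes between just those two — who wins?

D

Round 1 first-place votes: E 0, D 155, B 67, C 16, A 229.
A and D advance.
Runoff: A is preferred to D by 229 voters; D by 238.
D wins the runoff.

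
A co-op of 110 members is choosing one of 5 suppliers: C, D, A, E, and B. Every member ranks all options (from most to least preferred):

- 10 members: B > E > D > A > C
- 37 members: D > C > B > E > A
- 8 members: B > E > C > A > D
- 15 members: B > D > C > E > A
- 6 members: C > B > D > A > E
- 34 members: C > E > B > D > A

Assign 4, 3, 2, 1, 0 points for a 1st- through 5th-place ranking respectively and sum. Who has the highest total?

C: 10·0 + 37·3 + 8·2 + 15·2 + 6·4 + 34·4 = 317
D: 10·2 + 37·4 + 8·0 + 15·3 + 6·2 + 34·1 = 259
A: 10·1 + 37·0 + 8·1 + 15·0 + 6·1 + 34·0 = 24
E: 10·3 + 37·1 + 8·3 + 15·1 + 6·0 + 34·3 = 208
B: 10·4 + 37·2 + 8·4 + 15·4 + 6·3 + 34·2 = 292
C has the highest Borda score (317).

C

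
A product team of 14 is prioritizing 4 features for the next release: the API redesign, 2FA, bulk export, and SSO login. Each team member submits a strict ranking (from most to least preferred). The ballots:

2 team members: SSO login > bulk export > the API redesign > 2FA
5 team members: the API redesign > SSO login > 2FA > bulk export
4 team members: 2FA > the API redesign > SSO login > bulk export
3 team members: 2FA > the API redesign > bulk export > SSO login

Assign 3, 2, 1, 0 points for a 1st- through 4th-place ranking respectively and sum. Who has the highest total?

the API redesign: 2·1 + 5·3 + 4·2 + 3·2 = 31
2FA: 2·0 + 5·1 + 4·3 + 3·3 = 26
bulk export: 2·2 + 5·0 + 4·0 + 3·1 = 7
SSO login: 2·3 + 5·2 + 4·1 + 3·0 = 20
the API redesign has the highest Borda score (31).

the API redesign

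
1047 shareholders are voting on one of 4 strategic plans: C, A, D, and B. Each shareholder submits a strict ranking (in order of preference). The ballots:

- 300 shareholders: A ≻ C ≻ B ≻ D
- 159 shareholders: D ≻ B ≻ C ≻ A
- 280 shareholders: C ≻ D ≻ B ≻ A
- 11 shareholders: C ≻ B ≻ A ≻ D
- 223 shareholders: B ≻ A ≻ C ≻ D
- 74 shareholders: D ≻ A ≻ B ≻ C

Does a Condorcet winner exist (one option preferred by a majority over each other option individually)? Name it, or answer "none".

Checking pairwise contests:
A beats C 597–450.
B beats A 673–374.
C beats D 814–233.
C beats B 591–456.
Every option loses at least one head-to-head, so there is no Condorcet winner.

none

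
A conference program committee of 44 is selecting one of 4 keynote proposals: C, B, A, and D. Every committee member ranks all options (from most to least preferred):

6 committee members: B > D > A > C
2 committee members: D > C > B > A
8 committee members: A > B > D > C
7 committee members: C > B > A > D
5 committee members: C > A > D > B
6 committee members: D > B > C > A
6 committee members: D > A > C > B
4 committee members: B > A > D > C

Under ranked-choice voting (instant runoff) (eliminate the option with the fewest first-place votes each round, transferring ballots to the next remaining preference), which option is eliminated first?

Round 1: C 12, B 10, A 8, D 14. Eliminate A.

A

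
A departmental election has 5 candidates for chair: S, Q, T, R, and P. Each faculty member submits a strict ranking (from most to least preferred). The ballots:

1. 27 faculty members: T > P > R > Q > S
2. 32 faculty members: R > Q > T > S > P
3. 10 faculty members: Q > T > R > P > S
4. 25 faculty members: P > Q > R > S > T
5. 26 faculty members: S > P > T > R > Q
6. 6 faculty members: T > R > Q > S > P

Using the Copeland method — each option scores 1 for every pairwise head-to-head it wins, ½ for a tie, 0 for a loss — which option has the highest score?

T

S: beats P; loses to Q, T, and R → score 1.
Q: beats S and T; loses to R and P → score 2.
T: beats S, R, and P; loses to Q → score 3.
R: beats S and Q; loses to T and P → score 2.
P: beats Q and R; loses to S and T → score 2.
T has the best pairwise record.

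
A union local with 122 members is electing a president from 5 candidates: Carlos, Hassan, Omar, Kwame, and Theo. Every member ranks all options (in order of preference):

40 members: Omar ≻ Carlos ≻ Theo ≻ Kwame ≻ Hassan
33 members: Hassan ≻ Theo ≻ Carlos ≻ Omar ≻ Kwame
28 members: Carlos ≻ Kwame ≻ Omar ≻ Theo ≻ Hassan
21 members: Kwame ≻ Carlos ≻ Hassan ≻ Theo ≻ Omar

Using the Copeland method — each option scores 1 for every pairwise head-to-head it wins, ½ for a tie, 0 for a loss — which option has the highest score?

Carlos

Carlos: beats Hassan, Omar, Kwame, and Theo → score 4.
Hassan: loses to Carlos, Omar, Kwame, and Theo → score 0.
Omar: beats Hassan, Kwame, and Theo; loses to Carlos → score 3.
Kwame: beats Hassan; loses to Carlos, Omar, and Theo → score 1.
Theo: beats Hassan and Kwame; loses to Carlos and Omar → score 2.
Carlos has the best pairwise record.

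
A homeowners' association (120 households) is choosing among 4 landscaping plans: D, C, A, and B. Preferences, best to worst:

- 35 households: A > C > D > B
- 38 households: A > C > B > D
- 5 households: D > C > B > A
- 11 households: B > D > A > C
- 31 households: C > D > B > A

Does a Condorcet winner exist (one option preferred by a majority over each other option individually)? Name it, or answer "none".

A

A vs D: 73–47 for A.
A vs C: 84–36 for A.
A vs B: 73–47 for A.
A beats every other option head-to-head.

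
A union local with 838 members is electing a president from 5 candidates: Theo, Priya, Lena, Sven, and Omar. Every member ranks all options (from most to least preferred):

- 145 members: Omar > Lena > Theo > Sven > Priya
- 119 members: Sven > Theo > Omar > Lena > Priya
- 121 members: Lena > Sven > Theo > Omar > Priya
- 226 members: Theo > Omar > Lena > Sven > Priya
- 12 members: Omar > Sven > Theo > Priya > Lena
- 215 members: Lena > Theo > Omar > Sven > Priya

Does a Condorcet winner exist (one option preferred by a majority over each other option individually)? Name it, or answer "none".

none

Checking pairwise contests:
Lena beats Theo 481–357.
Theo beats Priya 838–0.
Omar beats Lena 502–336.
Theo beats Sven 586–252.
Theo beats Omar 681–157.
Every option loses at least one head-to-head, so there is no Condorcet winner.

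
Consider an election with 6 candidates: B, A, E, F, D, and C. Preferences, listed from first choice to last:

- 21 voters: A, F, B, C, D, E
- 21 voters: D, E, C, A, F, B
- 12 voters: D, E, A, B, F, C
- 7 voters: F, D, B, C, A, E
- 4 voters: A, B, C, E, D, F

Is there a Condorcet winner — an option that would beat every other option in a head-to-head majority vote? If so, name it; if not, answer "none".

D vs B: 40–25 for D.
D vs A: 40–25 for D.
D vs E: 61–4 for D.
D vs F: 37–28 for D.
D vs C: 40–25 for D.
D beats every other option head-to-head.

D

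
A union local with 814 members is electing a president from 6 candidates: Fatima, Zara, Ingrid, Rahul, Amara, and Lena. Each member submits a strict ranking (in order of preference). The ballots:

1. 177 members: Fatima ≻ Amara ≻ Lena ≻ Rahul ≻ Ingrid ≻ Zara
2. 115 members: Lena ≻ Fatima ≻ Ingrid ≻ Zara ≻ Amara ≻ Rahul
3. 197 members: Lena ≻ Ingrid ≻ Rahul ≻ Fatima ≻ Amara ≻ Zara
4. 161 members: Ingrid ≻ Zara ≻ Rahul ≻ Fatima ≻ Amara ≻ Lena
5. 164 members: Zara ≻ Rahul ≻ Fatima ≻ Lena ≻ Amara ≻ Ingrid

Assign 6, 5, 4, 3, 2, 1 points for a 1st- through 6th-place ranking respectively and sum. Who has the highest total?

Fatima: 177·6 + 115·5 + 197·3 + 161·3 + 164·4 = 3367
Zara: 177·1 + 115·3 + 197·1 + 161·5 + 164·6 = 2508
Ingrid: 177·2 + 115·4 + 197·5 + 161·6 + 164·1 = 2929
Rahul: 177·3 + 115·1 + 197·4 + 161·4 + 164·5 = 2898
Amara: 177·5 + 115·2 + 197·2 + 161·2 + 164·2 = 2159
Lena: 177·4 + 115·6 + 197·6 + 161·1 + 164·3 = 3233
Fatima has the highest Borda score (3367).

Fatima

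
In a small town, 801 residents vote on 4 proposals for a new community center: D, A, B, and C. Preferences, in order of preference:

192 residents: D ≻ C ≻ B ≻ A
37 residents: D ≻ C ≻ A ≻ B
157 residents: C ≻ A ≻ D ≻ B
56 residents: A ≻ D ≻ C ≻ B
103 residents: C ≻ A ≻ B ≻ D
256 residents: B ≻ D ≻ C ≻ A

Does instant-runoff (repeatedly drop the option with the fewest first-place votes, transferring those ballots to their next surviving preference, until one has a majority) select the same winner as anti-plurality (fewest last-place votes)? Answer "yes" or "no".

no

Instant-runoff — R1 D 229, A 56, B 256, C 260 (A out); R2 D 285, B 256, C 260 (B out); R3 D 541, C 260 (D winner). Winner: D.
Anti-plurality — last-place votes: D 103, A 448, B 250, C 0. Winner: C.
The two methods disagree.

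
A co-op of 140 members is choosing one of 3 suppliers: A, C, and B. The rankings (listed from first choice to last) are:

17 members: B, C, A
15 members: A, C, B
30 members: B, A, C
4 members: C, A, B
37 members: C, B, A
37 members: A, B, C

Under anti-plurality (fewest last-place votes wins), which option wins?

Last-place votes: A 54, C 67, B 19.
B is ranked last by the fewest voters, so B wins.

B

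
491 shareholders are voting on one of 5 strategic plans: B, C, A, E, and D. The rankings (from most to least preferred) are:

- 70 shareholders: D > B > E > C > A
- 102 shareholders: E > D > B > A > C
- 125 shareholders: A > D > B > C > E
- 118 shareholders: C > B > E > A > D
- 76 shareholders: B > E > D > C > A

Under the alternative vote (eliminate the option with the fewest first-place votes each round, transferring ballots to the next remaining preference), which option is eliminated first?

D

Round 1: B 76, C 118, A 125, E 102, D 70. Eliminate D.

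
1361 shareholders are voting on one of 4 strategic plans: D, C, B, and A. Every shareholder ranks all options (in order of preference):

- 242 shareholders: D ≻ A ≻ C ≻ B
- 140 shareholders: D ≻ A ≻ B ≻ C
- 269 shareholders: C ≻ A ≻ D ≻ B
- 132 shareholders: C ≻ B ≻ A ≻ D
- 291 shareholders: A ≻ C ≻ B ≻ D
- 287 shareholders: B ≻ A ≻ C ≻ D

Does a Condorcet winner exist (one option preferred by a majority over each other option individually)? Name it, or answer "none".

A

A vs D: 979–382 for A.
A vs C: 960–401 for A.
A vs B: 942–419 for A.
A beats every other option head-to-head.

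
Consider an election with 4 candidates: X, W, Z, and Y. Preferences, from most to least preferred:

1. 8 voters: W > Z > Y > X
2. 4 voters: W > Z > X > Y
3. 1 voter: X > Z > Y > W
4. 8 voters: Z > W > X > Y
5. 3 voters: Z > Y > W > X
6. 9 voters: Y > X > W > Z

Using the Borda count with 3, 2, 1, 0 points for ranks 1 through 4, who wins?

X: 8·0 + 4·1 + 1·3 + 8·1 + 3·0 + 9·2 = 33
W: 8·3 + 4·3 + 1·0 + 8·2 + 3·1 + 9·1 = 64
Z: 8·2 + 4·2 + 1·2 + 8·3 + 3·3 + 9·0 = 59
Y: 8·1 + 4·0 + 1·1 + 8·0 + 3·2 + 9·3 = 42
W has the highest Borda score (64).

W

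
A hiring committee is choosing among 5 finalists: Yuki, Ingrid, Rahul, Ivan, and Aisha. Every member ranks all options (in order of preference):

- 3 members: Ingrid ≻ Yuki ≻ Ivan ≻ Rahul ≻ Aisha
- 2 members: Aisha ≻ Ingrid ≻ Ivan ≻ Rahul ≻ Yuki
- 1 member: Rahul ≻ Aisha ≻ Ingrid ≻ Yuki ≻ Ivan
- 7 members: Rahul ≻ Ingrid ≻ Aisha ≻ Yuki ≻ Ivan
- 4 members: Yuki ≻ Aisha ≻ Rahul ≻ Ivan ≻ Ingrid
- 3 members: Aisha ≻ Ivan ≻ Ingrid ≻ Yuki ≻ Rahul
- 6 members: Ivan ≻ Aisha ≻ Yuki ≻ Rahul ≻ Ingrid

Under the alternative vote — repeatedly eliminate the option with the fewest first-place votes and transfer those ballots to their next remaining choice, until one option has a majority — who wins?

Ivan

Round 1: Yuki 4, Ingrid 3, Rahul 8, Ivan 6, Aisha 5. Eliminate Ingrid.
Round 2: Yuki 7, Rahul 8, Ivan 6, Aisha 5. Eliminate Aisha.
Round 3: Yuki 7, Rahul 8, Ivan 11. Eliminate Yuki.
Round 4: Rahul 12, Ivan 14. Ivan has a majority.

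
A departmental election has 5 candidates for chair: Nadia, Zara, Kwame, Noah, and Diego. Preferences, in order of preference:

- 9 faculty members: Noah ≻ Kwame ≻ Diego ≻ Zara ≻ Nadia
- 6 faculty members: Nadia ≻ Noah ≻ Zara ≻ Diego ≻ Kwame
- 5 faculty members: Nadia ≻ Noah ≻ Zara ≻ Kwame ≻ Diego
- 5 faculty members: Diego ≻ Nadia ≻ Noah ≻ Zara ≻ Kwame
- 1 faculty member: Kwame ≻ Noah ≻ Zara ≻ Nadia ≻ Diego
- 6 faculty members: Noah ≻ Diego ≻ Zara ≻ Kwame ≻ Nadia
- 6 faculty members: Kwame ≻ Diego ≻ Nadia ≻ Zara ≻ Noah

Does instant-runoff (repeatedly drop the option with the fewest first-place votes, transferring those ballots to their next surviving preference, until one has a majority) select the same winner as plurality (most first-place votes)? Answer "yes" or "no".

no

Instant-runoff — R1 Nadia 11, Zara 0, Kwame 7, Noah 15, Diego 5 (Zara out); R2 Nadia 11, Kwame 7, Noah 15, Diego 5 (Diego out); R3 Nadia 16, Kwame 7, Noah 15 (Kwame out); R4 Nadia 22, Noah 16 (Nadia winner). Winner: Nadia.
Plurality — first-place votes: Nadia 11, Zara 0, Kwame 7, Noah 15, Diego 5. Winner: Noah.
The two methods disagree.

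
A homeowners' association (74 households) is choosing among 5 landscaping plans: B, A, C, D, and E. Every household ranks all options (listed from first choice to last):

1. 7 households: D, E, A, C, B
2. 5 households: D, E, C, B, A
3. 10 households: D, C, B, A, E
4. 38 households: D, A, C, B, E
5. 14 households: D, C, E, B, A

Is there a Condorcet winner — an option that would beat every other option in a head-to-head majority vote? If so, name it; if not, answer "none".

D vs B: 74–0 for D.
D vs A: 74–0 for D.
D vs C: 74–0 for D.
D vs E: 74–0 for D.
D beats every other option head-to-head.

D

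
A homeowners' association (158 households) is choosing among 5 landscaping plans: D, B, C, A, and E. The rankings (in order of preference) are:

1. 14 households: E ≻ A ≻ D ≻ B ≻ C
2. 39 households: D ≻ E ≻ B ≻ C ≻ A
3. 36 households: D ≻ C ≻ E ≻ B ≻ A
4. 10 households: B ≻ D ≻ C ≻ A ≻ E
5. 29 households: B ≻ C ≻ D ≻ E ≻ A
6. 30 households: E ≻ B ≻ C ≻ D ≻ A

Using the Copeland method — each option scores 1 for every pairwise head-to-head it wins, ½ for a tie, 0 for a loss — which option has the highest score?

D

D: beats B, C, A, and E → score 4.
B: beats C and A; loses to D and E → score 2.
C: beats A; loses to D, B, and E → score 1.
A: loses to D, B, C, and E → score 0.
E: beats B, C, and A; loses to D → score 3.
D has the best pairwise record.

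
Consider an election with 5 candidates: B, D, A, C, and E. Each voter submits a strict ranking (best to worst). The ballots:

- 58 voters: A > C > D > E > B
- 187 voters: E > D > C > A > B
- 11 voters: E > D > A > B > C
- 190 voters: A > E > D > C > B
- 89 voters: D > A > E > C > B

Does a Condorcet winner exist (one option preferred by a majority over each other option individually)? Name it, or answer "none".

none

Checking pairwise contests:
D beats B 535–0.
E beats D 388–147.
D beats A 287–248.
D beats C 477–58.
A beats E 337–198.
Every option loses at least one head-to-head, so there is no Condorcet winner.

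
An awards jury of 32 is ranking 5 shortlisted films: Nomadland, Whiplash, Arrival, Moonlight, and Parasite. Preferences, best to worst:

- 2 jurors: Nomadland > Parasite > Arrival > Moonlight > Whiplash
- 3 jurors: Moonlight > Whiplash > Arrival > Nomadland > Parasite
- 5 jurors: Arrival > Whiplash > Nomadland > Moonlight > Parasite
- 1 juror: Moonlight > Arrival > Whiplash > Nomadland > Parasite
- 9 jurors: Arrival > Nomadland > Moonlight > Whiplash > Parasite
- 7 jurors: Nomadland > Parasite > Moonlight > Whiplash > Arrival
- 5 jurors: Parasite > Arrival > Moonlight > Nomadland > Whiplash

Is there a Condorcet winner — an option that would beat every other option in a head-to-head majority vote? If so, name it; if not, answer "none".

Arrival vs Nomadland: 23–9 for Arrival.
Arrival vs Whiplash: 22–10 for Arrival.
Arrival vs Moonlight: 21–11 for Arrival.
Arrival vs Parasite: 18–14 for Arrival.
Arrival beats every other option head-to-head.

Arrival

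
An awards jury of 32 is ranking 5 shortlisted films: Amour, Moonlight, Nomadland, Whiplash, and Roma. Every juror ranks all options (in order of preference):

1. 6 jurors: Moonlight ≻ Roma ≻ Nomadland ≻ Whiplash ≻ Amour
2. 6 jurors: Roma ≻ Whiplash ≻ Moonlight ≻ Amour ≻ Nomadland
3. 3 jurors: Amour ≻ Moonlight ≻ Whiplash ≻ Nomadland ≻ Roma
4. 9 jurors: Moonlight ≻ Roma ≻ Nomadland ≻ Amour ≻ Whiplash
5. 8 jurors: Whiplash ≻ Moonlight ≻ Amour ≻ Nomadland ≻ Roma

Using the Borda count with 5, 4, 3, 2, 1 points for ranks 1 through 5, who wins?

Moonlight

Amour: 6·1 + 6·2 + 3·5 + 9·2 + 8·3 = 75
Moonlight: 6·5 + 6·3 + 3·4 + 9·5 + 8·4 = 137
Nomadland: 6·3 + 6·1 + 3·2 + 9·3 + 8·2 = 73
Whiplash: 6·2 + 6·4 + 3·3 + 9·1 + 8·5 = 94
Roma: 6·4 + 6·5 + 3·1 + 9·4 + 8·1 = 101
Moonlight has the highest Borda score (137).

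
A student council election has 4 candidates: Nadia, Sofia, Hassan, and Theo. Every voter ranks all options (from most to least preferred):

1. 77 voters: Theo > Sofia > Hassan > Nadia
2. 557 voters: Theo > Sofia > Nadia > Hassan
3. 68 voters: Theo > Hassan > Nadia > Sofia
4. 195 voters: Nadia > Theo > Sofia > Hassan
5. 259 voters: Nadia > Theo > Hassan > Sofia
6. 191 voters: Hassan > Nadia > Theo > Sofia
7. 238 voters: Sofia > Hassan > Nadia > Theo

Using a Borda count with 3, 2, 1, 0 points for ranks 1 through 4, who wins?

Theo

Nadia: 77·0 + 557·1 + 68·1 + 195·3 + 259·3 + 191·2 + 238·1 = 2607
Sofia: 77·2 + 557·2 + 68·0 + 195·1 + 259·0 + 191·0 + 238·3 = 2177
Hassan: 77·1 + 557·0 + 68·2 + 195·0 + 259·1 + 191·3 + 238·2 = 1521
Theo: 77·3 + 557·3 + 68·3 + 195·2 + 259·2 + 191·1 + 238·0 = 3205
Theo has the highest Borda score (3205).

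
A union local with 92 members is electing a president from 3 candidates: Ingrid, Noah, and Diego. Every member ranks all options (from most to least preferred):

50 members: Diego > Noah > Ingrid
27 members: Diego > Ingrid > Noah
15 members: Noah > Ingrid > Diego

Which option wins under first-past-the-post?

First-place votes: Ingrid 0, Noah 15, Diego 77.
Diego has the most first-place votes.

Diego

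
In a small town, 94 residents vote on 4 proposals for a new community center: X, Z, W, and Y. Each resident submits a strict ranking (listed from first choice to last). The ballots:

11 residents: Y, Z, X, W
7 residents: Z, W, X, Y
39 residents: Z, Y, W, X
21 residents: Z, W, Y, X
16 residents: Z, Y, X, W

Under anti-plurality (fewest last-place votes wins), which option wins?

Z

Last-place votes: X 60, Z 0, W 27, Y 7.
Z is ranked last by the fewest voters, so Z wins.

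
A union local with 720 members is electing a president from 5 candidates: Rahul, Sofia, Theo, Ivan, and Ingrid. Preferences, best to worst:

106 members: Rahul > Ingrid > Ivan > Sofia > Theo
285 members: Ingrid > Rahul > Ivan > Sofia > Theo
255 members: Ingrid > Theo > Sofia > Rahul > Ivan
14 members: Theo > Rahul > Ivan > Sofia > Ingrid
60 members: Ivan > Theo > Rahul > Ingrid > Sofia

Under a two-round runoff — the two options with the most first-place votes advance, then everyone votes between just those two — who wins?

Round 1 first-place votes: Rahul 106, Sofia 0, Theo 14, Ivan 60, Ingrid 540.
Ingrid and Rahul advance.
Runoff: Ingrid is preferred to Rahul by 540 voters; Rahul by 180.
Ingrid wins the runoff.

Ingrid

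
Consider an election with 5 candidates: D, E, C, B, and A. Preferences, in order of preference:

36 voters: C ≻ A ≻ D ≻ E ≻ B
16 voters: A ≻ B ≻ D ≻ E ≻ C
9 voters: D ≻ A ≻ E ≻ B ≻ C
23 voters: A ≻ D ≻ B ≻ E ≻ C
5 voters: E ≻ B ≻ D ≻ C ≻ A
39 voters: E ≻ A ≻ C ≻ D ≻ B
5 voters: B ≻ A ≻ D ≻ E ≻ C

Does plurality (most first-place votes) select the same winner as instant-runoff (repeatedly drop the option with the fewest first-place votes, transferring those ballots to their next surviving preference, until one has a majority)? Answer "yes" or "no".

Plurality — first-place votes: D 9, E 44, C 36, B 5, A 39. Winner: E.
Instant-runoff — R1 D 9, E 44, C 36, B 5, A 39 (B out); R2 D 9, E 44, C 36, A 44 (D out); R3 E 44, C 36, A 53 (C out); R4 E 44, A 89 (A winner). Winner: A.
The two methods disagree.

no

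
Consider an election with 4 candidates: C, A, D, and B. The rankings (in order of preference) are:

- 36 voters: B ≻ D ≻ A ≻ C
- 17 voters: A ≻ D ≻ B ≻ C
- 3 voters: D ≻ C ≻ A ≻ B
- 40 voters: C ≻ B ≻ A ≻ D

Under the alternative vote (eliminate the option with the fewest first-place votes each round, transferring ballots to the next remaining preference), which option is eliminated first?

D

Round 1: C 40, A 17, D 3, B 36. Eliminate D.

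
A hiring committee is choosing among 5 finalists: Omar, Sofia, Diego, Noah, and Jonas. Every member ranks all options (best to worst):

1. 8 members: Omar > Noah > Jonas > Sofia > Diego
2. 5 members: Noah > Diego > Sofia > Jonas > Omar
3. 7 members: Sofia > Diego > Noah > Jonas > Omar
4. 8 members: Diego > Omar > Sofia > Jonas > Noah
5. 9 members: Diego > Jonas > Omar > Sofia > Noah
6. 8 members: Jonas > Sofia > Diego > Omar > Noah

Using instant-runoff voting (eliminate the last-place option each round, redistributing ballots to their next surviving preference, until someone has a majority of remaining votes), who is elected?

Diego

Round 1: Omar 8, Sofia 7, Diego 17, Noah 5, Jonas 8. Eliminate Noah.
Round 2: Omar 8, Sofia 7, Diego 22, Jonas 8. Eliminate Sofia.
Round 3: Omar 8, Diego 29, Jonas 8. Diego has a majority.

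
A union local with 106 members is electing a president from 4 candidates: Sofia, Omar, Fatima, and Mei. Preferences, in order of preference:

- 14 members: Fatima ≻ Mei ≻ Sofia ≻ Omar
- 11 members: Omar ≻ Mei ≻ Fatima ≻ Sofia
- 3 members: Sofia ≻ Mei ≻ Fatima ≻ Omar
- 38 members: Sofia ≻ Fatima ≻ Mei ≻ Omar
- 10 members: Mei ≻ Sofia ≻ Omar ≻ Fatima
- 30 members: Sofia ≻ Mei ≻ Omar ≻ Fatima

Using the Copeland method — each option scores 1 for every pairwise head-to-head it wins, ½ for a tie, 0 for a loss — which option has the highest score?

Sofia

Sofia: beats Omar, Fatima, and Mei → score 3.
Omar: loses to Sofia, Fatima, and Mei → score 0.
Fatima: beats Omar; loses to Sofia and Mei → score 1.
Mei: beats Omar and Fatima; loses to Sofia → score 2.
Sofia has the best pairwise record.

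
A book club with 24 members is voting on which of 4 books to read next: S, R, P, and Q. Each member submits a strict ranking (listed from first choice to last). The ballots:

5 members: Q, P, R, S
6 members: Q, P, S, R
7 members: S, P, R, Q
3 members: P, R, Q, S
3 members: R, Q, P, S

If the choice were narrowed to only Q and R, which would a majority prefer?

Voters preferring Q to R: 11; preferring R to Q: 13.
R wins the head-to-head.

R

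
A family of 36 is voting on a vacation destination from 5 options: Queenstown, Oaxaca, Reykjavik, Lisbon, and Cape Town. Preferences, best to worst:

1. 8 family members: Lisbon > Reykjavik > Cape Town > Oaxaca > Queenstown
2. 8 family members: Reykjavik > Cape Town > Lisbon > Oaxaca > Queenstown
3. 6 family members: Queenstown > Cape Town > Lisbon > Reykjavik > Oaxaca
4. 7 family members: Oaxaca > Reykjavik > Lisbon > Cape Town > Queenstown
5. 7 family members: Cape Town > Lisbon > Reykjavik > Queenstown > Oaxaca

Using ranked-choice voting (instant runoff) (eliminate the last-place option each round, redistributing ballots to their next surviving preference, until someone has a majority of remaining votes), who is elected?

Reykjavik

Round 1: Queenstown 6, Oaxaca 7, Reykjavik 8, Lisbon 8, Cape Town 7. Eliminate Queenstown.
Round 2: Oaxaca 7, Reykjavik 8, Lisbon 8, Cape Town 13. Eliminate Oaxaca.
Round 3: Reykjavik 15, Lisbon 8, Cape Town 13. Eliminate Lisbon.
Round 4: Reykjavik 23, Cape Town 13. Reykjavik has a majority.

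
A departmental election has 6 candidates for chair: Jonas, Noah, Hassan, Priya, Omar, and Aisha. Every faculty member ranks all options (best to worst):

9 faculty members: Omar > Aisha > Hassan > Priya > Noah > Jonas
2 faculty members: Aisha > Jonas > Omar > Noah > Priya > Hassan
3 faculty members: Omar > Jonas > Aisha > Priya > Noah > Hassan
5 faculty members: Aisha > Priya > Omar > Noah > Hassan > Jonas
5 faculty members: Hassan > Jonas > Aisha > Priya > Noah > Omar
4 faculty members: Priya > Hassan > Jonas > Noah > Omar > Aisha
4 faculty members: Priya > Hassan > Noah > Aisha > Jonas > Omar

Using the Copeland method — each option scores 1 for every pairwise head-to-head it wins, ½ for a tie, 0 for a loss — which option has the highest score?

Aisha

Jonas: loses to Noah, Hassan, Priya, Omar, and Aisha → score 0.
Noah: beats Jonas; loses to Hassan, Priya, Omar, and Aisha → score 1.
Hassan: beats Jonas and Noah; loses to Priya, Omar, and Aisha → score 2.
Priya: beats Jonas, Noah, Hassan, and Omar; loses to Aisha → score 4.
Omar: beats Jonas, Noah, and Hassan; ties Aisha; loses to Priya → score 3.5.
Aisha: beats Jonas, Noah, Hassan, and Priya; ties Omar → score 4.5.
Aisha has the best pairwise record.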